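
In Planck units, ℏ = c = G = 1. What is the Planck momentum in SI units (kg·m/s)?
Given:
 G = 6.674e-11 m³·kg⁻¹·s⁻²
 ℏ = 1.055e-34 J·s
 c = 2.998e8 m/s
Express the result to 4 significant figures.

6.527 kg·m/s

The unique combination of the constants set to 1 with dimensions of momentum is p_P = √(ℏc³/G).
  = √(42.60)
  = 6.527 kg·m/s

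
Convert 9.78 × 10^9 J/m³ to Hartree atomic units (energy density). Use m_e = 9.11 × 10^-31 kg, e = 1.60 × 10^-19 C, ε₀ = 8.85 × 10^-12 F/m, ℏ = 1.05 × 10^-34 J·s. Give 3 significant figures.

3.25 × 10^-4

atomic unit of energy density: u_au = E_h/a₀³ = m_e⁴e¹⁰/((4πε₀)⁵ℏ⁸) = 3.01 × 10^13 J/m³.
9.78 × 10^9 / 3.01 × 10^13 = 3.25 × 10^-4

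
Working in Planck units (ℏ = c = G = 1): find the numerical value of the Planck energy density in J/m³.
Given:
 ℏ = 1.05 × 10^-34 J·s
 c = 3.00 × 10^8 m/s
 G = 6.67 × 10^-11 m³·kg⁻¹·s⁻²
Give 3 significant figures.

The unique combination of the constants set to 1 with dimensions of energy density is u_P = c⁷/(ℏG²).
  = 2.19 × 10^59 / 4.67 × 10^-55
  = 4.68 × 10^113 J/m³

4.68 × 10^113 J/m³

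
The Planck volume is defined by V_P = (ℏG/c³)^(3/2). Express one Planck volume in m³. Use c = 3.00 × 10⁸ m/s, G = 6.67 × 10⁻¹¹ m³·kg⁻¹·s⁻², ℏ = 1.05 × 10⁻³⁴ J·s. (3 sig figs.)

V_P = (ℏG/c³)^(3/2)
  = √(1.75 × 10⁻²⁰⁹)
  = 4.18 × 10⁻¹⁰⁵ m³

4.18 × 10⁻¹⁰⁵ m³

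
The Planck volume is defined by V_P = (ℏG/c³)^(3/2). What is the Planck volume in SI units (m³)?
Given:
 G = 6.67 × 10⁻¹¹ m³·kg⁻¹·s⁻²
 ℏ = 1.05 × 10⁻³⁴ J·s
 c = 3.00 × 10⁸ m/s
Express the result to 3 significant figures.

4.18 × 10⁻¹⁰⁵ m³

V_P = (ℏG/c³)^(3/2)
  = √(1.75 × 10⁻²⁰⁹)
  = 4.18 × 10⁻¹⁰⁵ m³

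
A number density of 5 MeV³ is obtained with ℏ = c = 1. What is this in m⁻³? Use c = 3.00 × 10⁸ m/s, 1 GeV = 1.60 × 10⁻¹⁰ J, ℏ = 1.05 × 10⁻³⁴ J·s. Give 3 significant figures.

6.55 × 10³⁸ m⁻³

Number density is [L]⁻³ = [E]³/(ℏc)³.
1 GeV³ → 1/(ℏc)³ × (1 GeV in J)³ = 1.31 × 10⁴⁷ m⁻³.
Convert the energy scale: 5 MeV³ = 5.00 × 10⁻⁹ GeV³.
Result: 5.00 × 10⁻⁹ × 1.31 × 10⁴⁷ = 6.55 × 10³⁸ m⁻³.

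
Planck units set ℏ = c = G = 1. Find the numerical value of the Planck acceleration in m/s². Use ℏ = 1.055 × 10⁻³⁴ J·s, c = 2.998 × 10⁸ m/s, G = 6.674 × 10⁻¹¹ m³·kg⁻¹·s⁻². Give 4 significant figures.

From ℏ = c = G = 1 the acceleration scale is a_P = √(c⁷/(ℏG)).
  = √(3.092 × 10¹⁰³)
  = 5.560 × 10⁵¹ m/s²

5.560 × 10⁵¹ m/s²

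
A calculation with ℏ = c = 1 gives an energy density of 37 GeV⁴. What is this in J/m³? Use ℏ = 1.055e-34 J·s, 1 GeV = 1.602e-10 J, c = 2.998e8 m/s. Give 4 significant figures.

7.702e38 J/m³

[E]/[L]³ = [E]⁴/(ℏc)³; restore (ℏc)⁻³.
1 GeV⁴ → 1/(ℏc)³ × (1 GeV in J)⁴ = 2.082e37 J/m³.
Result: 37 × 2.082e37 = 7.702e38 J/m³.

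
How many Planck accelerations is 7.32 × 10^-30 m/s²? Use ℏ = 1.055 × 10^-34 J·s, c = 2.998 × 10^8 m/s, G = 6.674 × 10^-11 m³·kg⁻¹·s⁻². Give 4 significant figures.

1.316 × 10^-81

Planck acceleration: a_P = √(c⁷/(ℏG)) = 5.560 × 10^51 m/s².
7.32 × 10^-30 / 5.560 × 10^51 = 1.316 × 10^-81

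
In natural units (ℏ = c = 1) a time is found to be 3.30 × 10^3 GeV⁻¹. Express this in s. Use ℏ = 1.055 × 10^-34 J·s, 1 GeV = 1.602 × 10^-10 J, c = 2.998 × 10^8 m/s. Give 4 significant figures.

A time is [E]⁻¹ in ℏ=c=1; restore one factor of ℏ.
1 GeV⁻¹ → ℏ × (1 GeV in J)⁻¹ = 6.586 × 10^-25 s.
Result: 3.30 × 10^3 × 6.586 × 10^-25 = 2.173 × 10^-21 s.

2.173 × 10^-21 s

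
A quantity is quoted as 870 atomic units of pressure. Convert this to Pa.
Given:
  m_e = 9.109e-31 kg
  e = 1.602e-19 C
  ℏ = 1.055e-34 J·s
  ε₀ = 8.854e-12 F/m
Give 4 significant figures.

One atomic unit of pressure: P_au = E_h/a₀³ = m_e⁴e¹⁰/((4πε₀)⁵ℏ⁸) = 2.929e13 Pa.
870 × 2.929e13 Pa = 2.548e16 Pa

2.548e16 Pa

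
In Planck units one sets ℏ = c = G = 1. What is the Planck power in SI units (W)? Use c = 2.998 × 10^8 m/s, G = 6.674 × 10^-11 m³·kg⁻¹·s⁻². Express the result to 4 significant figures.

P_P = c⁵/G
  = 2.422 × 10^42 / 6.674 × 10^-11
  = 3.629 × 10^52 W

3.629 × 10^52 W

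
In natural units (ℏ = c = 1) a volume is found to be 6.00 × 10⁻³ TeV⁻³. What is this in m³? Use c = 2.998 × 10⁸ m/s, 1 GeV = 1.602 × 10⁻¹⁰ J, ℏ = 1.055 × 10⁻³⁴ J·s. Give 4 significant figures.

4.618 × 10⁻⁵⁹ m³

Volume is [L]³ = [E]⁻³·(ℏc)³.
1 GeV⁻³ → (ℏc)³ × (1 GeV in J)⁻³ = 7.696 × 10⁻⁴⁸ m³.
Convert the energy scale: 6.00 × 10⁻³ TeV⁻³ = 6.00 × 10⁻¹² GeV⁻³.
Result: 6.00 × 10⁻¹² × 7.696 × 10⁻⁴⁸ = 4.618 × 10⁻⁵⁹ m³.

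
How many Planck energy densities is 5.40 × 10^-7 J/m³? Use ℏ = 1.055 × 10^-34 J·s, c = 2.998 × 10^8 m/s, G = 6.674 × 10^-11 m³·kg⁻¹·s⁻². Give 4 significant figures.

1.166 × 10^-120

Planck energy density: u_P = c⁷/(ℏG²) = 4.632 × 10^113 J/m³.
5.40 × 10^-7 / 4.632 × 10^113 = 1.166 × 10^-120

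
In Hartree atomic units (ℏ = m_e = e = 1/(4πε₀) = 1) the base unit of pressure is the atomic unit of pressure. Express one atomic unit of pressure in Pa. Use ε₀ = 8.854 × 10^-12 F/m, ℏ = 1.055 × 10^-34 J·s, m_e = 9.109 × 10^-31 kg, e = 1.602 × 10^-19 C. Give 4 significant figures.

2.929 × 10^13 Pa

P_au = E_h/a₀³ = m_e⁴e¹⁰/((4πε₀)⁵ℏ⁸)
E_h = 4.354 × 10^-18 J
a₀ = 5.297 × 10^-11 m
E_h/a₀³ = 2.929 × 10^13 Pa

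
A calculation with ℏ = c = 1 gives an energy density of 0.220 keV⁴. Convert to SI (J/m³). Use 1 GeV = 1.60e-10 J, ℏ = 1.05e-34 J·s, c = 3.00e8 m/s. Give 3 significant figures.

[E]/[L]³ = [E]⁴/(ℏc)³; restore (ℏc)⁻³.
1 GeV⁴ → 1/(ℏc)³ × (1 GeV in J)⁴ = 2.10e37 J/m³.
Convert the energy scale: 0.220 keV⁴ = 2.20e-25 GeV⁴.
Result: 2.20e-25 × 2.10e37 = 4.61e12 J/m³.

4.61e12 J/m³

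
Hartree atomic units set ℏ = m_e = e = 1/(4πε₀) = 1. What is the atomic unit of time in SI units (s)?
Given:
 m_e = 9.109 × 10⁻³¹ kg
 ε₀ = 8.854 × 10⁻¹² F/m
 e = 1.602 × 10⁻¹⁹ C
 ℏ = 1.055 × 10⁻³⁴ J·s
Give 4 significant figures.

From ℏ = m_e = e = 1/(4πε₀) = 1 the time scale is τ_au = (4πε₀)²ℏ³/(m_e e⁴).
E_h = 4.354 × 10⁻¹⁸ J
ℏ/E_h = 2.423 × 10⁻¹⁷ s

2.423 × 10⁻¹⁷ s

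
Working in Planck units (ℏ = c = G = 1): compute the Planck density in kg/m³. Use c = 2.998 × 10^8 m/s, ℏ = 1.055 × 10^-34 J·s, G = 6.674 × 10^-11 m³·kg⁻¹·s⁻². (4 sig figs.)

5.154 × 10^96 kg/m³

Dimensional analysis gives ρ_P = c⁵/(ℏG²).
  = 2.422 × 10^42 / 4.699 × 10^-55
  = 5.154 × 10^96 kg/m³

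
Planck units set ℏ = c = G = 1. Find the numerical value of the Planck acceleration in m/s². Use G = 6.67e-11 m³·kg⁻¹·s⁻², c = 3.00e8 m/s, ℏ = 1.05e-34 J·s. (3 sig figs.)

5.59e51 m/s²

From ℏ = c = G = 1 the acceleration scale is a_P = √(c⁷/(ℏG)).
  = √(3.12e103)
  = 5.59e51 m/s²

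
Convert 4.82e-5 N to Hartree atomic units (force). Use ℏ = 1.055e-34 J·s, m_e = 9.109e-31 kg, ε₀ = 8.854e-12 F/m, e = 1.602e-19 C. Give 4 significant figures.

atomic unit of force: F_au = E_h/a₀ = m_e²e⁶/((4πε₀)³ℏ⁴) = 8.220e-8 N.
4.82e-5 / 8.220e-8 = 586.4

586.4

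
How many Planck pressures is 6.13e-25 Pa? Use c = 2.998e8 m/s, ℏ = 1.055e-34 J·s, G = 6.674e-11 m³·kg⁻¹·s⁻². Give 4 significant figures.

1.323e-138

Planck pressure: p_P = c⁷/(ℏG²) = 4.632e113 Pa.
6.13e-25 / 4.632e113 = 1.323e-138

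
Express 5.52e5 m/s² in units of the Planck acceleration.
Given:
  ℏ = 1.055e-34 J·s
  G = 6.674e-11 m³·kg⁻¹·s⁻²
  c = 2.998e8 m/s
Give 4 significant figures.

9.928e-47

Planck acceleration: a_P = √(c⁷/(ℏG)) = 5.560e51 m/s².
5.52e5 / 5.560e51 = 9.928e-47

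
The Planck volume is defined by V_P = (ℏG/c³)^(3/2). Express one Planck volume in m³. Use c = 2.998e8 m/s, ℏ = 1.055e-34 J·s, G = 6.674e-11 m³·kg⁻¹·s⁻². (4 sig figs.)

4.224e-105 m³

V_P = (ℏG/c³)^(3/2)
  = √(1.784e-209)
  = 4.224e-105 m³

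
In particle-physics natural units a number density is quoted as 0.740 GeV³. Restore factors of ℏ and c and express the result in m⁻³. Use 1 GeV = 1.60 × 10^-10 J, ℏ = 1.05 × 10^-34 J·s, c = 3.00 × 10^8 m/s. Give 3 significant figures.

Number density is [L]⁻³ = [E]³/(ℏc)³.
1 GeV³ → 1/(ℏc)³ × (1 GeV in J)³ = 1.31 × 10^47 m⁻³.
Result: 0.740 × 1.31 × 10^47 = 9.70 × 10^46 m⁻³.

9.70 × 10^46 m⁻³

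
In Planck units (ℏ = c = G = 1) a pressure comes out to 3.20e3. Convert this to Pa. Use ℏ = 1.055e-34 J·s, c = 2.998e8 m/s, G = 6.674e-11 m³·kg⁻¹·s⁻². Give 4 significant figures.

One Planck pressure: p_P = c⁷/(ℏG²) = 4.632e113 Pa.
3.20e3 × 4.632e113 Pa = 1.482e117 Pa

1.482e117 Pa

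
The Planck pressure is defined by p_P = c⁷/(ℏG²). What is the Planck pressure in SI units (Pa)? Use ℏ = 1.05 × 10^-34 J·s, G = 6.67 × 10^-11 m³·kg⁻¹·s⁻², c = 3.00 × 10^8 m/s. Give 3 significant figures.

p_P = c⁷/(ℏG²)
  = 2.19 × 10^59 / 4.67 × 10^-55
  = 4.68 × 10^113 Pa

4.68 × 10^113 Pa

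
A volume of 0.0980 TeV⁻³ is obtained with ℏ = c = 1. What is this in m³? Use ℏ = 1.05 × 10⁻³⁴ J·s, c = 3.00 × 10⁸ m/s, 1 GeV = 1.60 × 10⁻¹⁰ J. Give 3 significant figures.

7.48 × 10⁻⁵⁸ m³

Volume is [L]³ = [E]⁻³·(ℏc)³.
1 GeV⁻³ → (ℏc)³ × (1 GeV in J)⁻³ = 7.63 × 10⁻⁴⁸ m³.
Convert the energy scale: 0.0980 TeV⁻³ = 9.80 × 10⁻¹¹ GeV⁻³.
Result: 9.80 × 10⁻¹¹ × 7.63 × 10⁻⁴⁸ = 7.48 × 10⁻⁵⁸ m³.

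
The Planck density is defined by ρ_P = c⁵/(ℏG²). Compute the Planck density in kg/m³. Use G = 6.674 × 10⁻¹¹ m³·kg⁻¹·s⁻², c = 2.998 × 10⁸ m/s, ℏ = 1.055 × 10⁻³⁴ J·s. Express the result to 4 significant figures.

ρ_P = c⁵/(ℏG²)
  = 2.422 × 10⁴² / 4.699 × 10⁻⁵⁵
  = 5.154 × 10⁹⁶ kg/m³

5.154 × 10⁹⁶ kg/m³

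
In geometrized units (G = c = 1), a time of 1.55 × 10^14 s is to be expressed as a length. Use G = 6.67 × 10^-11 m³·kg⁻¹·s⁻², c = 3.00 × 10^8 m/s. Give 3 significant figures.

4.65 × 10^22 m

Time → length via c.
1.55 × 10^14 s × (c) = 4.65 × 10^22 m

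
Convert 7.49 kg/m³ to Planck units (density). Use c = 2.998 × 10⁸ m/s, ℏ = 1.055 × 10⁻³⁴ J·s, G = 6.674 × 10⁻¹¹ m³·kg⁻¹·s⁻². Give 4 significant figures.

1.453 × 10⁻⁹⁶

Planck density: ρ_P = c⁵/(ℏG²) = 5.154 × 10⁹⁶ kg/m³.
7.49 / 5.154 × 10⁹⁶ = 1.453 × 10⁻⁹⁶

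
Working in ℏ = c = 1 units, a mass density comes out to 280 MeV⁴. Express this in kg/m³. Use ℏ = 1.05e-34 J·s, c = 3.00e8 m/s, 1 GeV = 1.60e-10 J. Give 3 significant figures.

Mass density is [E]/(c²[L]³) = [E]⁴/(ℏ³c⁵).
1 GeV⁴ → 1/(ℏ³c⁵) × (1 GeV in J)⁴ = 2.33e20 kg/m³.
Convert the energy scale: 280 MeV⁴ = 2.80e-10 GeV⁴.
Result: 2.80e-10 × 2.33e20 = 6.52e10 kg/m³.

6.52e10 kg/m³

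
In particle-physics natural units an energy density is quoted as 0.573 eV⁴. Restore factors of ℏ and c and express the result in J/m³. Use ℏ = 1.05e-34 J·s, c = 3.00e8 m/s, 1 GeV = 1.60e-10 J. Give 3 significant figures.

12 J/m³

[E]/[L]³ = [E]⁴/(ℏc)³; restore (ℏc)⁻³.
1 GeV⁴ → 1/(ℏc)³ × (1 GeV in J)⁴ = 2.10e37 J/m³.
Convert the energy scale: 0.573 eV⁴ = 5.73e-37 GeV⁴.
Result: 5.73e-37 × 2.10e37 = 12 J/m³.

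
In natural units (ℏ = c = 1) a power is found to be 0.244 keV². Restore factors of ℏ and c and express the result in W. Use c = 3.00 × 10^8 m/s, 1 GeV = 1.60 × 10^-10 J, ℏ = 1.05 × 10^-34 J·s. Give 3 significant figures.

59.5 W

Power is [E]/[T] = [E]²/ℏ.
1 GeV² → 1/ℏ × (1 GeV in J)² = 2.44 × 10^14 W.
Convert the energy scale: 0.244 keV² = 2.44 × 10^-13 GeV².
Result: 2.44 × 10^-13 × 2.44 × 10^14 = 59.5 W.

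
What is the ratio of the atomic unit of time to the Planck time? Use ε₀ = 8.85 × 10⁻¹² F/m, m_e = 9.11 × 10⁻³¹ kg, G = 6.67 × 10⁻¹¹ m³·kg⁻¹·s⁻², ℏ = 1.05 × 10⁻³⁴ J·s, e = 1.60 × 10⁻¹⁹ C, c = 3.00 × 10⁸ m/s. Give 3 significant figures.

atomic unit of time: τ_au = (4πε₀)²ℏ³/(m_e e⁴) = 2.40 × 10⁻¹⁷ s
Planck time: t_P = √(ℏG/c⁵) = 5.37 × 10⁻⁴⁴ s
ratio = 2.40 × 10⁻¹⁷ / 5.37 × 10⁻⁴⁴ = 4.47 × 10²⁶

4.47 × 10²⁶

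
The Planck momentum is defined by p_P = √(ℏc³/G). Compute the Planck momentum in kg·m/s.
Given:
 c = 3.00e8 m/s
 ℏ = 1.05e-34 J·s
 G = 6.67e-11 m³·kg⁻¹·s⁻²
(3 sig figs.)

p_P = √(ℏc³/G)
  = √(42.5)
  = 6.52 kg·m/s

6.52 kg·m/s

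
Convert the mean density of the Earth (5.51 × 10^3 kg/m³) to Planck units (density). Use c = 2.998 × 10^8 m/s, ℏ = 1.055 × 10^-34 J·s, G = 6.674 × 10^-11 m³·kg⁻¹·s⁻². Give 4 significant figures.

Planck density: ρ_P = c⁵/(ℏG²) = 5.154 × 10^96 kg/m³.
5.51 × 10^3 / 5.154 × 10^96 = 1.069 × 10^-93

1.069 × 10^-93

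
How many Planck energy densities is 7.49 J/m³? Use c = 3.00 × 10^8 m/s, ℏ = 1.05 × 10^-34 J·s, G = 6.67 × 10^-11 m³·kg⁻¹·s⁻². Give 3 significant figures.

1.60 × 10^-113

Planck energy density: u_P = c⁷/(ℏG²) = 4.68 × 10^113 J/m³.
7.49 / 4.68 × 10^113 = 1.60 × 10^-113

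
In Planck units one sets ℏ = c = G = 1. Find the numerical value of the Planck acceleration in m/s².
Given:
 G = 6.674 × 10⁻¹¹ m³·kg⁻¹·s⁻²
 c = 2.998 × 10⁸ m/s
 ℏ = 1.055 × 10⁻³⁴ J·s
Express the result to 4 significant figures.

5.560 × 10⁵¹ m/s²

a_P = √(c⁷/(ℏG))
  = √(3.092 × 10¹⁰³)
  = 5.560 × 10⁵¹ m/s²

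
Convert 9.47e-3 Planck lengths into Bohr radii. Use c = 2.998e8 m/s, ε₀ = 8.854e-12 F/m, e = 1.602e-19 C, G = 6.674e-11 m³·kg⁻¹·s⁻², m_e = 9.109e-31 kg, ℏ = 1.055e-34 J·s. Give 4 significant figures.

2.890e-27

Planck length: ℓ_P = √(ℏG/c³) = 1.616e-35 m
Bohr radius: a₀ = 4πε₀ℏ²/(m_e e²) = 5.297e-11 m
9.47e-3 × 1.616e-35 / 5.297e-11 = 2.890e-27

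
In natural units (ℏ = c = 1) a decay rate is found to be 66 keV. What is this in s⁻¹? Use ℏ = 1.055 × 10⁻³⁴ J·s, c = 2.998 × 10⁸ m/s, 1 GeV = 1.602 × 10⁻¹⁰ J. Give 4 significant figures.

A rate is [E]/ℏ; divide by ℏ.
1 GeV → 1/ℏ × (1 GeV in J) = 1.518 × 10²⁴ s⁻¹.
Convert the energy scale: 66 keV = 6.60 × 10⁻⁵ GeV.
Result: 6.60 × 10⁻⁵ × 1.518 × 10²⁴ = 1.002 × 10²⁰ s⁻¹.

1.002 × 10²⁰ s⁻¹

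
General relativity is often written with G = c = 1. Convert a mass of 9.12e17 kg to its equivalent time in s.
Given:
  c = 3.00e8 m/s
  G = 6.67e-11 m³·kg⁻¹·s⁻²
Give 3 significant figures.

2.25e-18 s

Mass → time via G/c³.
9.12e17 kg × (G/c³) = 2.25e-18 s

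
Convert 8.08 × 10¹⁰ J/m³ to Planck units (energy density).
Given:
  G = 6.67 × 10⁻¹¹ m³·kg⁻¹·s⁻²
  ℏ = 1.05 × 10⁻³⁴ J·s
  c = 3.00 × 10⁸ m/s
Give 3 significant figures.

Planck energy density: u_P = c⁷/(ℏG²) = 4.68 × 10¹¹³ J/m³.
8.08 × 10¹⁰ / 4.68 × 10¹¹³ = 1.73 × 10⁻¹⁰³

1.73 × 10⁻¹⁰³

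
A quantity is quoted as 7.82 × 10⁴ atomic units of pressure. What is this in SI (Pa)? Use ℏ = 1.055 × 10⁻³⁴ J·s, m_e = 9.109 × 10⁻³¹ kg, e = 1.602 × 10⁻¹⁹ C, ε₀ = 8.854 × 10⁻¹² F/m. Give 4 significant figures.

2.291 × 10¹⁸ Pa

One atomic unit of pressure: P_au = E_h/a₀³ = m_e⁴e¹⁰/((4πε₀)⁵ℏ⁸) = 2.929 × 10¹³ Pa.
7.82 × 10⁴ × 2.929 × 10¹³ Pa = 2.291 × 10¹⁸ Pa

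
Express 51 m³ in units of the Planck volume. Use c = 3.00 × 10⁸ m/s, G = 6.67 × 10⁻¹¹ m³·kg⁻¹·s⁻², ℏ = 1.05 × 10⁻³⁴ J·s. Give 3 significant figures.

Planck volume: V_P = (ℏG/c³)^(3/2) = 4.18 × 10⁻¹⁰⁵ m³.
51 / 4.18 × 10⁻¹⁰⁵ = 1.22 × 10¹⁰⁶

1.22 × 10¹⁰⁶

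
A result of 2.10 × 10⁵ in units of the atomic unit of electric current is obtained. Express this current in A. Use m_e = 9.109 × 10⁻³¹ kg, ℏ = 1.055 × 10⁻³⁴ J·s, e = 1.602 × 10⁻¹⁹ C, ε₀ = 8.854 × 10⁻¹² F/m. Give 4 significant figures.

1.389 × 10³ A

One atomic unit of electric current: I_au = e E_h/ℏ = m_e e⁵/((4πε₀)²ℏ³) = 6.612 × 10⁻³ A.
2.10 × 10⁵ × 6.612 × 10⁻³ A = 1.389 × 10³ A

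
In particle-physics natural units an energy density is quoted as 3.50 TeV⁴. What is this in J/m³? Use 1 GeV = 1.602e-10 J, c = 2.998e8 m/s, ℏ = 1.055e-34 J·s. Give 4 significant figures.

7.286e49 J/m³

[E]/[L]³ = [E]⁴/(ℏc)³; restore (ℏc)⁻³.
1 GeV⁴ → 1/(ℏc)³ × (1 GeV in J)⁴ = 2.082e37 J/m³.
Convert the energy scale: 3.50 TeV⁴ = 3.50e12 GeV⁴.
Result: 3.50e12 × 2.082e37 = 7.286e49 J/m³.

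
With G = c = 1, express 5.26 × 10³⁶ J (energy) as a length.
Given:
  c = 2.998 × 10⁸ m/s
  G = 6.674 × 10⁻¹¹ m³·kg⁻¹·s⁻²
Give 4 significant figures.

Energy → length via G/c⁴.
5.26 × 10³⁶ J × (G/c⁴) = 4.346 × 10⁻⁸ m

4.346 × 10⁻⁸ m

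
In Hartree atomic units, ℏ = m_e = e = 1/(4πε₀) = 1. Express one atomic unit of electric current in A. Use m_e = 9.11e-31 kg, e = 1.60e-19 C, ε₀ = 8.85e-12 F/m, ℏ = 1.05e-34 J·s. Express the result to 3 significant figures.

6.67e-3 A

From ℏ = m_e = e = 1/(4πε₀) = 1 the current scale is I_au = e E_h/ℏ = m_e e⁵/((4πε₀)²ℏ³).
E_h = 4.38e-18 J
e·E_h/ℏ = 6.67e-3 A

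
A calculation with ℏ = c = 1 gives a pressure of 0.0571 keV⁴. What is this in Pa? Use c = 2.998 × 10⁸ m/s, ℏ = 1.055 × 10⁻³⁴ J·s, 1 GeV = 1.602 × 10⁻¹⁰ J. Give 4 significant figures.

Pressure is [E]/[L]³ = [E]⁴/(ℏc)³.
1 GeV⁴ → 1/(ℏc)³ × (1 GeV in J)⁴ = 2.082 × 10³⁷ Pa.
Convert the energy scale: 0.0571 keV⁴ = 5.71 × 10⁻²⁶ GeV⁴.
Result: 5.71 × 10⁻²⁶ × 2.082 × 10³⁷ = 1.189 × 10¹² Pa.

1.189 × 10¹² Pa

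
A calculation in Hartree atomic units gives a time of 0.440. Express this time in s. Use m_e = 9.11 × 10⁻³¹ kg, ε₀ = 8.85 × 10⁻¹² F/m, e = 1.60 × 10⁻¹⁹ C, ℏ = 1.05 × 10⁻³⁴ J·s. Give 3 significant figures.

One atomic unit of time: τ_au = (4πε₀)²ℏ³/(m_e e⁴) = 2.40 × 10⁻¹⁷ s.
0.440 × 2.40 × 10⁻¹⁷ s = 1.06 × 10⁻¹⁷ s

1.06 × 10⁻¹⁷ s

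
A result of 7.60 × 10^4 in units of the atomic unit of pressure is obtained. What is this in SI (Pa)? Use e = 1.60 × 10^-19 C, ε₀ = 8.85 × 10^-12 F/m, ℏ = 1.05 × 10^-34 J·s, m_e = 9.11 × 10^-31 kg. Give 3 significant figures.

2.29 × 10^18 Pa

One atomic unit of pressure: P_au = E_h/a₀³ = m_e⁴e¹⁰/((4πε₀)⁵ℏ⁸) = 3.01 × 10^13 Pa.
7.60 × 10^4 × 3.01 × 10^13 Pa = 2.29 × 10^18 Pa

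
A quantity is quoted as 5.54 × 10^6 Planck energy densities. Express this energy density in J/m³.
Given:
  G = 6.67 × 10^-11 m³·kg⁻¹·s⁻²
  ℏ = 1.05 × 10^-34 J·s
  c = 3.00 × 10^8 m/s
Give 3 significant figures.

One Planck energy density: u_P = c⁷/(ℏG²) = 4.68 × 10^113 J/m³.
5.54 × 10^6 × 4.68 × 10^113 J/m³ = 2.59 × 10^120 J/m³

2.59 × 10^120 J/m³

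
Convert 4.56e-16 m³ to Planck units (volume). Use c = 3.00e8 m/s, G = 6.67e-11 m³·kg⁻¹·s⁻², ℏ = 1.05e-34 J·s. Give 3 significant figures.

1.09e89

Planck volume: V_P = (ℏG/c³)^(3/2) = 4.18e-105 m³.
4.56e-16 / 4.18e-105 = 1.09e89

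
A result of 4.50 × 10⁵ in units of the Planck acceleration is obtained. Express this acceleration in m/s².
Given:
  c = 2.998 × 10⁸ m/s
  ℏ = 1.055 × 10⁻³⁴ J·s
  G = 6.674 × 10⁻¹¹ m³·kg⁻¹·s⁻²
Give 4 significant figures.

2.502 × 10⁵⁷ m/s²

One Planck acceleration: a_P = √(c⁷/(ℏG)) = 5.560 × 10⁵¹ m/s².
4.50 × 10⁵ × 5.560 × 10⁵¹ m/s² = 2.502 × 10⁵⁷ m/s²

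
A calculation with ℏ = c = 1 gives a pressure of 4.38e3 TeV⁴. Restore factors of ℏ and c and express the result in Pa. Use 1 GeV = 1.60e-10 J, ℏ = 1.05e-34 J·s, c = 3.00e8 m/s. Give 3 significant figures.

9.18e52 Pa

Pressure is [E]/[L]³ = [E]⁴/(ℏc)³.
1 GeV⁴ → 1/(ℏc)³ × (1 GeV in J)⁴ = 2.10e37 Pa.
Convert the energy scale: 4.38e3 TeV⁴ = 4.38e15 GeV⁴.
Result: 4.38e15 × 2.10e37 = 9.18e52 Pa.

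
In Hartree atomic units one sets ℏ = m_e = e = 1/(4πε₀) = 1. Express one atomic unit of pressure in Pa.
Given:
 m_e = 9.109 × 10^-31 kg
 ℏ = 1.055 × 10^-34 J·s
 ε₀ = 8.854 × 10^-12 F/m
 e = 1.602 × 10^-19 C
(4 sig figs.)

2.929 × 10^13 Pa

P_au = E_h/a₀³ = m_e⁴e¹⁰/((4πε₀)⁵ℏ⁸)
E_h = 4.354 × 10^-18 J
a₀ = 5.297 × 10^-11 m
E_h/a₀³ = 2.929 × 10^13 Pa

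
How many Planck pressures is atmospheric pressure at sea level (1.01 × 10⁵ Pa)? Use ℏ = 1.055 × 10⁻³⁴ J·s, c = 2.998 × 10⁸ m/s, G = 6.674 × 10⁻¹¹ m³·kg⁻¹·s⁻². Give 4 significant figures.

Planck pressure: p_P = c⁷/(ℏG²) = 4.632 × 10¹¹³ Pa.
1.01 × 10⁵ / 4.632 × 10¹¹³ = 2.180 × 10⁻¹⁰⁹

2.180 × 10⁻¹⁰⁹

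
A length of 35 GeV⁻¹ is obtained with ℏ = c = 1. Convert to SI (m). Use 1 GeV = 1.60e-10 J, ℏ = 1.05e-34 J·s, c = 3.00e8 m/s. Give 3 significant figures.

A length is [E]⁻¹ in ℏ=c=1; restore one factor of ℏc.
1 GeV⁻¹ → ℏc × (1 GeV in J)⁻¹ = 1.97e-16 m.
Result: 35 × 1.97e-16 = 6.89e-15 m.

6.89e-15 m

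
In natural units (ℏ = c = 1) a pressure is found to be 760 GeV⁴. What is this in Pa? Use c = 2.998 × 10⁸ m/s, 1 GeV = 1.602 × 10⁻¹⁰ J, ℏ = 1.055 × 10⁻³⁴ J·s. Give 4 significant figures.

Pressure is [E]/[L]³ = [E]⁴/(ℏc)³.
1 GeV⁴ → 1/(ℏc)³ × (1 GeV in J)⁴ = 2.082 × 10³⁷ Pa.
Result: 760 × 2.082 × 10³⁷ = 1.582 × 10⁴⁰ Pa.

1.582 × 10⁴⁰ Pa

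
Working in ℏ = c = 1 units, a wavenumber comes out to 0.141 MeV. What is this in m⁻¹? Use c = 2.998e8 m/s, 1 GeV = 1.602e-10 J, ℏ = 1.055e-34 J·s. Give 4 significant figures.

Inverse length is [E]/(ℏc).
1 GeV → 1/(ℏc) × (1 GeV in J) = 5.065e15 m⁻¹.
Convert the energy scale: 0.141 MeV = 1.41e-4 GeV.
Result: 1.41e-4 × 5.065e15 = 7.142e11 m⁻¹.

7.142e11 m⁻¹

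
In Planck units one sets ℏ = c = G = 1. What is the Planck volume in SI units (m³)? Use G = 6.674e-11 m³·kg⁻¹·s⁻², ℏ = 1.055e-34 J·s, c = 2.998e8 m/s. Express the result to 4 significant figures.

4.224e-105 m³

V_P = (ℏG/c³)^(3/2)
  = √(1.784e-209)
  = 4.224e-105 m³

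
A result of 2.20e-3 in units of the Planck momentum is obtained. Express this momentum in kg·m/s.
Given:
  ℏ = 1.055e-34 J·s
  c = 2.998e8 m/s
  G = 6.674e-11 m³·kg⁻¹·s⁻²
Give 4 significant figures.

0.01436 kg·m/s

One Planck momentum: p_P = √(ℏc³/G) = 6.527 kg·m/s.
2.20e-3 × 6.527 kg·m/s = 0.01436 kg·m/s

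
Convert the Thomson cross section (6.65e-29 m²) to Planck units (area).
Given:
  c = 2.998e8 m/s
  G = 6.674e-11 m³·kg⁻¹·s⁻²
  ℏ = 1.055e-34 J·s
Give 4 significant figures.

Planck area: A_P = ℏG/c³ = 2.613e-70 m².
6.65e-29 / 2.613e-70 = 2.545e41

2.545e41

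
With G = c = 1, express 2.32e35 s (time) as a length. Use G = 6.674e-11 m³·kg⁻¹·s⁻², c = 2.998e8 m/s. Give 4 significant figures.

Time → length via c.
2.32e35 s × (c) = 6.955e43 m

6.955e43 m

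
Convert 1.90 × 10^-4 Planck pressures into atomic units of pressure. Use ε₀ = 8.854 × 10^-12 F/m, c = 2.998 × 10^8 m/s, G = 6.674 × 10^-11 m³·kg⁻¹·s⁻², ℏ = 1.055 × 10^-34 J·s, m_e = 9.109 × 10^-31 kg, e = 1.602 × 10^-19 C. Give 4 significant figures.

Planck pressure: p_P = c⁷/(ℏG²) = 4.632 × 10^113 Pa
atomic unit of pressure: P_au = E_h/a₀³ = m_e⁴e¹⁰/((4πε₀)⁵ℏ⁸) = 2.929 × 10^13 Pa
1.90 × 10^-4 × 4.632 × 10^113 / 2.929 × 10^13 = 3.005 × 10^96

3.005 × 10^96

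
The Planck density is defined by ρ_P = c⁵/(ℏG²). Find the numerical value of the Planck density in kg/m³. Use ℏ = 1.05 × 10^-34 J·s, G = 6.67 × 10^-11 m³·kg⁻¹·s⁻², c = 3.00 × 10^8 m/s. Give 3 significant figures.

5.20 × 10^96 kg/m³

ρ_P = c⁵/(ℏG²)
  = 2.43 × 10^42 / 4.67 × 10^-55
  = 5.20 × 10^96 kg/m³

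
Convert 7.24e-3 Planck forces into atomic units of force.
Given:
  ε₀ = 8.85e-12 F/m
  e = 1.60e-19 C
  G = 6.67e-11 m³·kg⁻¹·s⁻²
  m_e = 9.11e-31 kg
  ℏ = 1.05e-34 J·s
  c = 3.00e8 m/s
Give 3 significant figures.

1.06e49

Planck force: F_P = c⁴/G = 1.21e44 N
atomic unit of force: F_au = E_h/a₀ = m_e²e⁶/((4πε₀)³ℏ⁴) = 8.33e-8 N
7.24e-3 × 1.21e44 / 8.33e-8 = 1.06e49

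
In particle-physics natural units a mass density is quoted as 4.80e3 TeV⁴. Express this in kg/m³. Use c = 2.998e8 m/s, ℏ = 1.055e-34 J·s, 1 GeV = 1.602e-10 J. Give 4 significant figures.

Mass density is [E]/(c²[L]³) = [E]⁴/(ℏ³c⁵).
1 GeV⁴ → 1/(ℏ³c⁵) × (1 GeV in J)⁴ = 2.316e20 kg/m³.
Convert the energy scale: 4.80e3 TeV⁴ = 4.80e15 GeV⁴.
Result: 4.80e15 × 2.316e20 = 1.112e36 kg/m³.

1.112e36 kg/m³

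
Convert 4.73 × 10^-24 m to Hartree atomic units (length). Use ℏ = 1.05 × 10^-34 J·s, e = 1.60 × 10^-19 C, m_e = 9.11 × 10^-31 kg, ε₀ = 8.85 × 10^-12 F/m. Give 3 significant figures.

Bohr radius: a₀ = 4πε₀ℏ²/(m_e e²) = 5.26 × 10^-11 m.
4.73 × 10^-24 / 5.26 × 10^-11 = 9.00 × 10^-14

9.00 × 10^-14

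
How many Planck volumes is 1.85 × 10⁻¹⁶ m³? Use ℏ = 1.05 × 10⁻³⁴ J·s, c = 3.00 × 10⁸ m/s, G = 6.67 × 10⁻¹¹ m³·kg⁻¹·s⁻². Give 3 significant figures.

Planck volume: V_P = (ℏG/c³)^(3/2) = 4.18 × 10⁻¹⁰⁵ m³.
1.85 × 10⁻¹⁶ / 4.18 × 10⁻¹⁰⁵ = 4.43 × 10⁸⁸

4.43 × 10⁸⁸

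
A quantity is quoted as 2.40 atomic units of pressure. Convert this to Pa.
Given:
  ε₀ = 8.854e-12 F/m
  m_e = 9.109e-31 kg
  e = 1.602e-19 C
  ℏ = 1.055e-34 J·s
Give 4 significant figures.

One atomic unit of pressure: P_au = E_h/a₀³ = m_e⁴e¹⁰/((4πε₀)⁵ℏ⁸) = 2.929e13 Pa.
2.40 × 2.929e13 Pa = 7.030e13 Pa

7.030e13 Pa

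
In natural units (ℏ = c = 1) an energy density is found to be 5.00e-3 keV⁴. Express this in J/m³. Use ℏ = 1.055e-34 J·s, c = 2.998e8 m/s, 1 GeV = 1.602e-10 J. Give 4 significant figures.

1.041e11 J/m³

[E]/[L]³ = [E]⁴/(ℏc)³; restore (ℏc)⁻³.
1 GeV⁴ → 1/(ℏc)³ × (1 GeV in J)⁴ = 2.082e37 J/m³.
Convert the energy scale: 5.00e-3 keV⁴ = 5.00e-27 GeV⁴.
Result: 5.00e-27 × 2.082e37 = 1.041e11 J/m³.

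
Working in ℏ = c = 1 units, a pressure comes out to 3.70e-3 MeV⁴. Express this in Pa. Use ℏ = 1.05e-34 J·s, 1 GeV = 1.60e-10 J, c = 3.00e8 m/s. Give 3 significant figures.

Pressure is [E]/[L]³ = [E]⁴/(ℏc)³.
1 GeV⁴ → 1/(ℏc)³ × (1 GeV in J)⁴ = 2.10e37 Pa.
Convert the energy scale: 3.70e-3 MeV⁴ = 3.70e-15 GeV⁴.
Result: 3.70e-15 × 2.10e37 = 7.76e22 Pa.

7.76e22 Pa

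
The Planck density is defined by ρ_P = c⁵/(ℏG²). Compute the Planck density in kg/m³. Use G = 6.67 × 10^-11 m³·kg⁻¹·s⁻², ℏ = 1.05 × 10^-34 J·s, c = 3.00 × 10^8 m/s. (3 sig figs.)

ρ_P = c⁵/(ℏG²)
  = 2.43 × 10^42 / 4.67 × 10^-55
  = 5.20 × 10^96 kg/m³

5.20 × 10^96 kg/m³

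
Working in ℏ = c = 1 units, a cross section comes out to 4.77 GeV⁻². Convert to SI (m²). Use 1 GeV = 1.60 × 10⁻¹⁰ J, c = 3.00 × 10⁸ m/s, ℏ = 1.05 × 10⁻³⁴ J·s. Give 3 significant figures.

1.85 × 10⁻³¹ m²

Area is [L]² = [E]⁻²·(ℏc)²; restore (ℏc)².
1 GeV⁻² → (ℏc)² × (1 GeV in J)⁻² = 3.88 × 10⁻³² m².
Result: 4.77 × 3.88 × 10⁻³² = 1.85 × 10⁻³¹ m².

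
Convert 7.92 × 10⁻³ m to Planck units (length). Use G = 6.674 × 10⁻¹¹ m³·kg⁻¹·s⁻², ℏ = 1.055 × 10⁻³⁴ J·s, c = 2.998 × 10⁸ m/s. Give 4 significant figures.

4.900 × 10³²

Planck length: ℓ_P = √(ℏG/c³) = 1.616 × 10⁻³⁵ m.
7.92 × 10⁻³ / 1.616 × 10⁻³⁵ = 4.900 × 10³²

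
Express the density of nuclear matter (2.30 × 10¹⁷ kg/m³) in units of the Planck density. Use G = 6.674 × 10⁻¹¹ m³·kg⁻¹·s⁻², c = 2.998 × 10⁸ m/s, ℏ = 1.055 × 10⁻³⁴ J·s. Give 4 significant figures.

4.463 × 10⁻⁸⁰

Planck density: ρ_P = c⁵/(ℏG²) = 5.154 × 10⁹⁶ kg/m³.
2.30 × 10¹⁷ / 5.154 × 10⁹⁶ = 4.463 × 10⁻⁸⁰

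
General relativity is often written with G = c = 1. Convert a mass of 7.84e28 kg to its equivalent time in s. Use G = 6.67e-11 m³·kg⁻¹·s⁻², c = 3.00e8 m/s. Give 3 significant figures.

Mass → time via G/c³.
7.84e28 kg × (G/c³) = 1.94e-7 s

1.94e-7 s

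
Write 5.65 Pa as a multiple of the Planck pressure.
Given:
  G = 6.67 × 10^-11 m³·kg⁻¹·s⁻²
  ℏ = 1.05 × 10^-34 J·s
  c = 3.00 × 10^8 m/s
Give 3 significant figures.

Planck pressure: p_P = c⁷/(ℏG²) = 4.68 × 10^113 Pa.
5.65 / 4.68 × 10^113 = 1.21 × 10^-113

1.21 × 10^-113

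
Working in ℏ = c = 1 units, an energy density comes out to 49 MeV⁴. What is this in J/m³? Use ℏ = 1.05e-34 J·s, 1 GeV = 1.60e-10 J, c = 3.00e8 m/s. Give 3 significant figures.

[E]/[L]³ = [E]⁴/(ℏc)³; restore (ℏc)⁻³.
1 GeV⁴ → 1/(ℏc)³ × (1 GeV in J)⁴ = 2.10e37 J/m³.
Convert the energy scale: 49 MeV⁴ = 4.90e-11 GeV⁴.
Result: 4.90e-11 × 2.10e37 = 1.03e27 J/m³.

1.03e27 J/m³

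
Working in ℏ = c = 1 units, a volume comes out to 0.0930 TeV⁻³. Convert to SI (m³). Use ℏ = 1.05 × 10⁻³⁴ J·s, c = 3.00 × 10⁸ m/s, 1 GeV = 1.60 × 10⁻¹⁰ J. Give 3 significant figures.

Volume is [L]³ = [E]⁻³·(ℏc)³.
1 GeV⁻³ → (ℏc)³ × (1 GeV in J)⁻³ = 7.63 × 10⁻⁴⁸ m³.
Convert the energy scale: 0.0930 TeV⁻³ = 9.30 × 10⁻¹¹ GeV⁻³.
Result: 9.30 × 10⁻¹¹ × 7.63 × 10⁻⁴⁸ = 7.10 × 10⁻⁵⁸ m³.

7.10 × 10⁻⁵⁸ m³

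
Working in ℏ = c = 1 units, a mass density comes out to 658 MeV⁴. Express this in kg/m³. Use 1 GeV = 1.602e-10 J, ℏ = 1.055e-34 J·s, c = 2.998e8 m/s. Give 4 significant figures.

Mass density is [E]/(c²[L]³) = [E]⁴/(ℏ³c⁵).
1 GeV⁴ → 1/(ℏ³c⁵) × (1 GeV in J)⁴ = 2.316e20 kg/m³.
Convert the energy scale: 658 MeV⁴ = 6.58e-10 GeV⁴.
Result: 6.58e-10 × 2.316e20 = 1.524e11 kg/m³.

1.524e11 kg/m³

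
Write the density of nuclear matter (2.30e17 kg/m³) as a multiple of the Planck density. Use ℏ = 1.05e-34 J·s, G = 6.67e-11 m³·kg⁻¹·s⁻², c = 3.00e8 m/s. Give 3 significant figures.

Planck density: ρ_P = c⁵/(ℏG²) = 5.20e96 kg/m³.
2.30e17 / 5.20e96 = 4.42e-80

4.42e-80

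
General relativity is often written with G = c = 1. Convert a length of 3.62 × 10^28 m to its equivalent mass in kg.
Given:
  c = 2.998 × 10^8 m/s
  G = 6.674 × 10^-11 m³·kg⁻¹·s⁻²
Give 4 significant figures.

4.875 × 10^55 kg

Length → mass via c²/G.
3.62 × 10^28 m × (c²/G) = 4.875 × 10^55 kg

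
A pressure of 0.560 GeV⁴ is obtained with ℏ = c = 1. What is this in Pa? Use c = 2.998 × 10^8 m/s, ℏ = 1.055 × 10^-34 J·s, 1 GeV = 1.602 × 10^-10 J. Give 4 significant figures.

1.166 × 10^37 Pa

Pressure is [E]/[L]³ = [E]⁴/(ℏc)³.
1 GeV⁴ → 1/(ℏc)³ × (1 GeV in J)⁴ = 2.082 × 10^37 Pa.
Result: 0.560 × 2.082 × 10^37 = 1.166 × 10^37 Pa.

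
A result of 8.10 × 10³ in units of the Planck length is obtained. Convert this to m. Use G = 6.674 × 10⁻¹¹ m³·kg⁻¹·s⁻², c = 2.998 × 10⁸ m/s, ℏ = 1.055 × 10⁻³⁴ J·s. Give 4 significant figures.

One Planck length: ℓ_P = √(ℏG/c³) = 1.616 × 10⁻³⁵ m.
8.10 × 10³ × 1.616 × 10⁻³⁵ m = 1.309 × 10⁻³¹ m

1.309 × 10⁻³¹ m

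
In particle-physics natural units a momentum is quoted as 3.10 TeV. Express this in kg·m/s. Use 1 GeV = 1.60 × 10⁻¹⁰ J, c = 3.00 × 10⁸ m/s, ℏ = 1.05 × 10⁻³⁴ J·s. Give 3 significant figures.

Momentum is [E]/c; divide by c.
1 GeV → 1/c × (1 GeV in J) = 5.33 × 10⁻¹⁹ kg·m/s.
Convert the energy scale: 3.10 TeV = 3.10 × 10³ GeV.
Result: 3.10 × 10³ × 5.33 × 10⁻¹⁹ = 1.65 × 10⁻¹⁵ kg·m/s.

1.65 × 10⁻¹⁵ kg·m/s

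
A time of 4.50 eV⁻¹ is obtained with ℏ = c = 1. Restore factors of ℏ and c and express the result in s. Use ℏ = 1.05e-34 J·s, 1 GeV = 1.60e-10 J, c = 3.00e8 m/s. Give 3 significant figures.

2.95e-15 s

A time is [E]⁻¹ in ℏ=c=1; restore one factor of ℏ.
1 GeV⁻¹ → ℏ × (1 GeV in J)⁻¹ = 6.56e-25 s.
Convert the energy scale: 4.50 eV⁻¹ = 4.50e9 GeV⁻¹.
Result: 4.50e9 × 6.56e-25 = 2.95e-15 s.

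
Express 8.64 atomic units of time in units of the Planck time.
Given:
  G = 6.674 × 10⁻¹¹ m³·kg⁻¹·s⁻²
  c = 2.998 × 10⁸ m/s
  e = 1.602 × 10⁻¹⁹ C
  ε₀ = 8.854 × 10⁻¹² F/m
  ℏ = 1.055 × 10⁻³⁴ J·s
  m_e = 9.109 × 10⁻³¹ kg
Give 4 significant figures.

atomic unit of time: τ_au = (4πε₀)²ℏ³/(m_e e⁴) = 2.423 × 10⁻¹⁷ s
Planck time: t_P = √(ℏG/c⁵) = 5.392 × 10⁻⁴⁴ s
8.64 × 2.423 × 10⁻¹⁷ / 5.392 × 10⁻⁴⁴ = 3.882 × 10²⁷

3.882 × 10²⁷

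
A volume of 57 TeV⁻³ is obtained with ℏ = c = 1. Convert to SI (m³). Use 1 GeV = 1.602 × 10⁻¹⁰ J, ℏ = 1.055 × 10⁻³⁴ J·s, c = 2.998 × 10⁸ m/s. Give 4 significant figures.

4.387 × 10⁻⁵⁵ m³

Volume is [L]³ = [E]⁻³·(ℏc)³.
1 GeV⁻³ → (ℏc)³ × (1 GeV in J)⁻³ = 7.696 × 10⁻⁴⁸ m³.
Convert the energy scale: 57 TeV⁻³ = 5.70 × 10⁻⁸ GeV⁻³.
Result: 5.70 × 10⁻⁸ × 7.696 × 10⁻⁴⁸ = 4.387 × 10⁻⁵⁵ m³.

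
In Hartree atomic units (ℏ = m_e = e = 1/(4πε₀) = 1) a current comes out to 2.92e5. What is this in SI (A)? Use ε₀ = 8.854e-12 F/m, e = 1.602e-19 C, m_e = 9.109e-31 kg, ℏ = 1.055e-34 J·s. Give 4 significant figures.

One atomic unit of electric current: I_au = e E_h/ℏ = m_e e⁵/((4πε₀)²ℏ³) = 6.612e-3 A.
2.92e5 × 6.612e-3 A = 1.931e3 A

1.931e3 A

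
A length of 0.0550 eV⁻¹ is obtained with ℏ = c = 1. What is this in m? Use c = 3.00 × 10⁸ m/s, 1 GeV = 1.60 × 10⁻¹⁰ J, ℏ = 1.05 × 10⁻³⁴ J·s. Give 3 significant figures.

1.08 × 10⁻⁸ m

A length is [E]⁻¹ in ℏ=c=1; restore one factor of ℏc.
1 GeV⁻¹ → ℏc × (1 GeV in J)⁻¹ = 1.97 × 10⁻¹⁶ m.
Convert the energy scale: 0.0550 eV⁻¹ = 5.50 × 10⁷ GeV⁻¹.
Result: 5.50 × 10⁷ × 1.97 × 10⁻¹⁶ = 1.08 × 10⁻⁸ m.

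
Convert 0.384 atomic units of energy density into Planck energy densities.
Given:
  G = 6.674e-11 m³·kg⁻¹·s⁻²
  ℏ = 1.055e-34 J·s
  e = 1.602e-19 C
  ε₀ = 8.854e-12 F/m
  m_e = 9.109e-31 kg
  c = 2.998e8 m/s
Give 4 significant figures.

2.428e-101

atomic unit of energy density: u_au = E_h/a₀³ = m_e⁴e¹⁰/((4πε₀)⁵ℏ⁸) = 2.929e13 J/m³
Planck energy density: u_P = c⁷/(ℏG²) = 4.632e113 J/m³
0.384 × 2.929e13 / 4.632e113 = 2.428e-101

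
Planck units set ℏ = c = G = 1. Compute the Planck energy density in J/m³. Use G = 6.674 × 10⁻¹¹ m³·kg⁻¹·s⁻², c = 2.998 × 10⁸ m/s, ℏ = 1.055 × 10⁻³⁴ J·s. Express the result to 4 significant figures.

Dimensional analysis gives u_P = c⁷/(ℏG²).
  = 2.177 × 10⁵⁹ / 4.699 × 10⁻⁵⁵
  = 4.632 × 10¹¹³ J/m³

4.632 × 10¹¹³ J/m³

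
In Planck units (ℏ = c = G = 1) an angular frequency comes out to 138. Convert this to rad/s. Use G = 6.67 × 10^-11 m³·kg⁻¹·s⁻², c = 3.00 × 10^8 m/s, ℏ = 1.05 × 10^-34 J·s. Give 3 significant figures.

2.57 × 10^45 rad/s

One Planck angular frequency: ω_P = √(c⁵/(ℏG)) = 1.86 × 10^43 rad/s.
138 × 1.86 × 10^43 rad/s = 2.57 × 10^45 rad/s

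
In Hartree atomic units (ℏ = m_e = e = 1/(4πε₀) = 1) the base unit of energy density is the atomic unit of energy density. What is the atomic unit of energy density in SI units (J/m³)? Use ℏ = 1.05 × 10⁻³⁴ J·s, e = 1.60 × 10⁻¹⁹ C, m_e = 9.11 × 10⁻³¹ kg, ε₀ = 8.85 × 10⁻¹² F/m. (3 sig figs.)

u_au = E_h/a₀³ = m_e⁴e¹⁰/((4πε₀)⁵ℏ⁸)
E_h = 4.38 × 10⁻¹⁸ J
a₀ = 5.26 × 10⁻¹¹ m
E_h/a₀³ = 3.01 × 10¹³ J/m³

3.01 × 10¹³ J/m³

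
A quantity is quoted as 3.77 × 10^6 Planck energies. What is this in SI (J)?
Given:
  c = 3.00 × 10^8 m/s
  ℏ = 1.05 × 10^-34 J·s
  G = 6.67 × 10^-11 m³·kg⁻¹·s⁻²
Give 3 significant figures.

7.37 × 10^15 J

One Planck energy: E_P = √(ℏc⁵/G) = 1.96 × 10^9 J.
3.77 × 10^6 × 1.96 × 10^9 J = 7.37 × 10^15 J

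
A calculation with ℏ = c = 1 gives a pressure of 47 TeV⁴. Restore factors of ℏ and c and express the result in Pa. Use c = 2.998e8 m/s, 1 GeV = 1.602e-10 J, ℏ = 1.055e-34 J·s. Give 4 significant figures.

9.784e50 Pa

Pressure is [E]/[L]³ = [E]⁴/(ℏc)³.
1 GeV⁴ → 1/(ℏc)³ × (1 GeV in J)⁴ = 2.082e37 Pa.
Convert the energy scale: 47 TeV⁴ = 4.70e13 GeV⁴.
Result: 4.70e13 × 2.082e37 = 9.784e50 Pa.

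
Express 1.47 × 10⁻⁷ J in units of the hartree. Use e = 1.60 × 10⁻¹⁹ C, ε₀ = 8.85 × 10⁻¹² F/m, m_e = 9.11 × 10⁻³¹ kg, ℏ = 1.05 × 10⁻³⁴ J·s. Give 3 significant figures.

hartree: E_h = m_e e⁴/(4πε₀ℏ)² = 4.38 × 10⁻¹⁸ J.
1.47 × 10⁻⁷ / 4.38 × 10⁻¹⁸ = 3.36 × 10¹⁰

3.36 × 10¹⁰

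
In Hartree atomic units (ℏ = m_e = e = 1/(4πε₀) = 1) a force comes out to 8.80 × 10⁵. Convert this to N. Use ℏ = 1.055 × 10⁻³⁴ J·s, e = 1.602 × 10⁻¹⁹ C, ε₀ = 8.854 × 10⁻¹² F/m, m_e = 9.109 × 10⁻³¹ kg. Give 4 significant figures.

0.07233 N

One atomic unit of force: F_au = E_h/a₀ = m_e²e⁶/((4πε₀)³ℏ⁴) = 8.220 × 10⁻⁸ N.
8.80 × 10⁵ × 8.220 × 10⁻⁸ N = 0.07233 N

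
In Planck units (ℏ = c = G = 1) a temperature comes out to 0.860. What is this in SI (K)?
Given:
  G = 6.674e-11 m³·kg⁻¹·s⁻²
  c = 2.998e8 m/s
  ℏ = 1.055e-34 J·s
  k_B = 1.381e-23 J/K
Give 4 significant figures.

One Planck temperature: T_P = √(ℏc⁵/G) / k_B = 1.417e32 K.
0.860 × 1.417e32 K = 1.218e32 K

1.218e32 K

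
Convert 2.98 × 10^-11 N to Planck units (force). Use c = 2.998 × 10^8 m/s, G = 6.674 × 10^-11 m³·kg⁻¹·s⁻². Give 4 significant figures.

2.462 × 10^-55

Planck force: F_P = c⁴/G = 1.210 × 10^44 N.
2.98 × 10^-11 / 1.210 × 10^44 = 2.462 × 10^-55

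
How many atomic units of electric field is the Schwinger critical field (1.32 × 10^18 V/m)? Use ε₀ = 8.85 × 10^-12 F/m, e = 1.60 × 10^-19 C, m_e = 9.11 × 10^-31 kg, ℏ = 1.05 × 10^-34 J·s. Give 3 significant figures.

2.54 × 10^6

atomic unit of electric field: E_au = E_h/(e a₀) = m_e²e⁵/((4πε₀)³ℏ⁴) = 5.20 × 10^11 V/m.
1.32 × 10^18 / 5.20 × 10^11 = 2.54 × 10^6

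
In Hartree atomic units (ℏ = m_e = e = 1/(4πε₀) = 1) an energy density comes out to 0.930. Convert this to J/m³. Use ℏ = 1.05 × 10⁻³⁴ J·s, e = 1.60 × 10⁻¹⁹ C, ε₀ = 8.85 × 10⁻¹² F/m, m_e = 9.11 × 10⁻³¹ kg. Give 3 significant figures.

One atomic unit of energy density: u_au = E_h/a₀³ = m_e⁴e¹⁰/((4πε₀)⁵ℏ⁸) = 3.01 × 10¹³ J/m³.
0.930 × 3.01 × 10¹³ J/m³ = 2.80 × 10¹³ J/m³

2.80 × 10¹³ J/m³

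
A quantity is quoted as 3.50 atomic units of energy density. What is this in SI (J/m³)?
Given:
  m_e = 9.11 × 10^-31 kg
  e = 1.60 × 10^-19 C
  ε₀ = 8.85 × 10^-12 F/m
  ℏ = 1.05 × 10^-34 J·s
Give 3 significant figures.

1.05 × 10^14 J/m³

One atomic unit of energy density: u_au = E_h/a₀³ = m_e⁴e¹⁰/((4πε₀)⁵ℏ⁸) = 3.01 × 10^13 J/m³.
3.50 × 3.01 × 10^13 J/m³ = 1.05 × 10^14 J/m³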